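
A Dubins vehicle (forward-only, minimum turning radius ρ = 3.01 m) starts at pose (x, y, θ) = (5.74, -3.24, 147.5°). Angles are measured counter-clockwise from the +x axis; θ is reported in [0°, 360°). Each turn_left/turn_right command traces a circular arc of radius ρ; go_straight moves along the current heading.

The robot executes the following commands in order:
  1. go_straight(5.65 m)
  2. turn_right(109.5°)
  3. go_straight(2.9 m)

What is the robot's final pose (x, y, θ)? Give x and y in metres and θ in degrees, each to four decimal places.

set_pose: (x, y, θ) = (5.7400, -3.2400, 147.5000°), ρ = 3.01
go_straight(5.65): x += 5.65·cos θ, y += 5.65·sin θ → (0.9748, -0.2043, 147.5000°)
turn_right(109.5°): centre at ρ to the right, rotate −109.5° → (0.7390, 4.7063, 38.0000°)
go_straight(2.9): x += 2.9·cos θ, y += 2.9·sin θ → (3.0242, 6.4917, 38.0000°)

(3.0242, 6.4917, 38.0000°)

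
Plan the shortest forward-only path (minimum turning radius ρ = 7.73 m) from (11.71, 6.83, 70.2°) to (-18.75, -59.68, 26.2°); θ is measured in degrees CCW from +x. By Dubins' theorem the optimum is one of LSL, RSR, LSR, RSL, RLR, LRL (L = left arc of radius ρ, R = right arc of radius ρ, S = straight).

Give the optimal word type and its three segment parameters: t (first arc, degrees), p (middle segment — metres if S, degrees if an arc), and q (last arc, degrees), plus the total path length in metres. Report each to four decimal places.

Let ψ = atan2(Δy, Δx) = atan2(-66.51, -30.46) = -114.6067° be the start→goal bearing.
Normalize: d = |goal − start| / ρ = 73.153207/7.73 = 9.463546, α = (θ_start − ψ) mod 360° = 184.8067° = 3.225485 rad, β = (θ_goal − ψ) mod 360° = 140.8067° = 2.457540 rad.
Common terms: sin α = -0.083794, cos α = -0.996483, sin β = 0.631939, cos β = -0.775018, cos(α−β) = 0.719340, d² = 89.558694. Work in radians in the unit-radius frame; every candidate has L = ρ·(t + p + q).
LSL: p² = 2 + d² − 2cos(α−β) + 2d(sin α − sin β) = 76.573273; p = √p² = 8.750616; φ = atan2(cos β − cos α, d + sin α − sin β) = 0.025311 rad; t = (φ − α) mod 2π = 3.083012 rad, q = (β − φ) mod 2π = 2.432228 rad → L = 7.73·(3.083012 + 8.750616 + 2.432228) = 7.73·14.265856 = 110.275067 m
RSR: p² = 2 + d² − 2cos(α−β) + 2d(sin β − sin α) = 103.666756; p = √p² = 10.181687; φ = atan2(cos α − cos β, d − sin α + sin β) = -0.021753 rad; t = (α − φ) mod 2π = 3.247238 rad, q = (φ − β) mod 2π = 3.803893 rad → L = 7.73·(3.247238 + 10.181687 + 3.803893) = 7.73·17.232817 = 133.209679 m
LSR: p² = d² − 2 + 2cos(α−β) + 2d(sin α + sin β) = 99.372178; p = √p² = 9.968559; φ = atan2(−cos α − cos β, d + sin α + sin β) − atan2(−2, p) = 0.373133 rad; t = (φ − α) mod 2π = 3.430833 rad, q = (φ − β) mod 2π = 4.198778 rad → L = 7.73·(3.430833 + 9.968559 + 4.198778) = 7.73·17.598171 = 136.033861 m
RSL: p² = d² − 2 + 2cos(α−β) − 2d(sin α + sin β) = 78.622570; p = √p² = 8.866937; φ = atan2(cos α + cos β, d − sin α − sin β) − atan2(2, p) = -0.417991 rad; t = (α − φ) mod 2π = 3.643476 rad, q = (β − φ) mod 2π = 2.875531 rad → L = 7.73·(3.643476 + 8.866937 + 2.875531) = 7.73·15.385943 = 118.933341 m
RLR: c = (6 − d² + 2cos(α−β) + 2d(sin α − sin β))/8 = -11.958344, |c| > 1 → infeasible
LRL: c = (6 − d² + 2cos(α−β) − 2d(sin α − sin β))/8 = -8.571659, |c| > 1 → infeasible
Shortest: LSL with L = 110.275067 m ≈ 110.2751 m
Convert LSL to answer units (arcs ×180/π): t = 3.083012·180/π = 176.6436°, p = ρ·p = 7.73·8.750616 = 67.6423 m, q = 2.432228·180/π = 139.3564°, L = 110.2751 m.

LSL: t = 176.6436°, p = 67.6423 m, q = 139.3564°, L = 110.2751 m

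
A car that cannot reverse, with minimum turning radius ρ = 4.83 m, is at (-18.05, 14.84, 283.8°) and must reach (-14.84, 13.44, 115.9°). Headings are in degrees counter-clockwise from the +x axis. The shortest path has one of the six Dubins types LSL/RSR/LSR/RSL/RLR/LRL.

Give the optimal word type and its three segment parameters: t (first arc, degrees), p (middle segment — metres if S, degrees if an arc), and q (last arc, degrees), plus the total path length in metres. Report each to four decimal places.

Let ψ = atan2(Δy, Δx) = atan2(-1.40, 3.21) = -23.5638° be the start→goal bearing.
Normalize: d = |goal − start| / ρ = 3.502014/4.83 = 0.725055, α = (θ_start − ψ) mod 360° = 307.3638° = 5.364510 rad, β = (θ_goal − ψ) mod 360° = 139.4638° = 2.434103 rad.
Common terms: sin α = -0.794798, cos α = 0.606874, sin β = 0.649928, cos β = -0.759995, cos(α−β) = -0.977783, d² = 0.525704. Work in radians in the unit-radius frame; every candidate has L = ρ·(t + p + q).
LSL: p² = 2 + d² − 2cos(α−β) + 2d(sin α − sin β) = 2.386259; p = √p² = 1.544752; φ = atan2(cos β − cos α, d + sin α − sin β) = -2.055427 rad; t = (φ − α) mod 2π = 5.146433 rad, q = (β − φ) mod 2π = 4.489530 rad → L = 4.83·(5.146433 + 1.544752 + 4.489530) = 4.83·11.180715 = 54.002854 m
RSR: p² = 2 + d² − 2cos(α−β) + 2d(sin β − sin α) = 6.576282; p = √p² = 2.564426; φ = atan2(cos α − cos β, d − sin α + sin β) = 0.562156 rad; t = (α − φ) mod 2π = 4.802354 rad, q = (φ − β) mod 2π = 4.411239 rad → L = 4.83·(4.802354 + 2.564426 + 4.411239) = 4.83·11.778019 = 56.887833 m
LSR: p² = d² − 2 + 2cos(α−β) + 2d(sin α + sin β) = -3.639939 < 0 → infeasible
RSL: p² = d² − 2 + 2cos(α−β) − 2d(sin α + sin β) = -3.219785 < 0 → infeasible
RLR: c = (6 − d² + 2cos(α−β) + 2d(sin α − sin β))/8 = 0.177965; p = 2π − arccos c = 4.891307 rad; φ = atan2(cos α − cos β, d − sin α + sin β) = 0.562156 rad; t = (α − φ + p/2) mod 2π = 0.964822 rad, q = (α − β − t + p) mod 2π = 0.573707 rad → L = 4.83·(0.964822 + 4.891307 + 0.573707) = 4.83·6.429836 = 31.056108 m
LRL: c = (6 − d² + 2cos(α−β) − 2d(sin α − sin β))/8 = 0.701718; p = 2π − arccos c = 5.490194 rad; φ = atan2(cos β − cos α, d + sin α − sin β) = -2.055427 rad; t = (φ − α + p/2) mod 2π = 1.608345 rad, q = (β − α − t + p) mod 2π = 0.951442 rad → L = 4.83·(1.608345 + 5.490194 + 0.951442) = 4.83·8.049981 = 38.881408 m
Shortest: RLR with L = 31.056108 m ≈ 31.0561 m
Convert RLR to answer units (arcs ×180/π): t = 0.964822·180/π = 55.2802°, p = 4.891307·180/π = 280.2512°, q = 0.573707·180/π = 32.8710°, L = 31.0561 m.

RLR: t = 55.2802°, p = 280.2512°, q = 32.8710°, L = 31.0561 m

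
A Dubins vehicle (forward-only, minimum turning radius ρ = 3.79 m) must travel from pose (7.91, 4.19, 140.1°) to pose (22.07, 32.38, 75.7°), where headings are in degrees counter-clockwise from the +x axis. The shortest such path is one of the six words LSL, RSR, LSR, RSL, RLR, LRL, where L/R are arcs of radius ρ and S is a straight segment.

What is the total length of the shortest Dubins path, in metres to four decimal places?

Let ψ = atan2(Δy, Δx) = atan2(28.19, 14.16) = 63.3294° be the start→goal bearing.
Normalize: d = |goal − start| / ρ = 31.546501/3.79 = 8.323615, α = (θ_start − ψ) mod 360° = 76.7706° = 1.339900 rad, β = (θ_goal − ψ) mod 360° = 12.3706° = 0.215908 rad.
Common terms: sin α = 0.973462, cos α = 0.228850, sin β = 0.214235, cos β = 0.976782, cos(α−β) = 0.432086, d² = 69.282566. Work in radians in the unit-radius frame; every candidate has L = ρ·(t + p + q).
LSL: p² = 2 + d² − 2cos(α−β) + 2d(sin α − sin β) = 83.057419; p = √p² = 9.113584; φ = atan2(cos β − cos α, d + sin α − sin β) = 0.082160 rad; t = (φ − α) mod 2π = 5.025445 rad, q = (β − φ) mod 2π = 0.133748 rad → L = 3.79·(5.025445 + 9.113584 + 0.133748) = 3.79·14.272778 = 54.093827 m
RSR: p² = 2 + d² − 2cos(α−β) + 2d(sin β − sin α) = 57.779369; p = √p² = 7.601274; φ = atan2(cos α − cos β, d − sin α + sin β) = -0.098555 rad; t = (α − φ) mod 2π = 1.438456 rad, q = (φ − β) mod 2π = 5.968722 rad → L = 3.79·(1.438456 + 7.601274 + 5.968722) = 3.79·15.008452 = 56.882031 m
LSR: p² = d² − 2 + 2cos(α−β) + 2d(sin α + sin β) = 87.918596; p = √p² = 9.376492; φ = atan2(−cos α − cos β, d + sin α + sin β) − atan2(−2, p) = 0.084065 rad; t = (φ − α) mod 2π = 5.027350 rad, q = (φ − β) mod 2π = 6.151342 rad → L = 3.79·(5.027350 + 9.376492 + 6.151342) = 3.79·20.555183 = 77.904144 m
RSL: p² = d² − 2 + 2cos(α−β) − 2d(sin α + sin β) = 48.374878; p = √p² = 6.955205; φ = atan2(cos α + cos β, d − sin α − sin β) − atan2(2, p) = -0.112628 rad; t = (α − φ) mod 2π = 1.452529 rad, q = (β − φ) mod 2π = 0.328537 rad → L = 3.79·(1.452529 + 6.955205 + 0.328537) = 3.79·8.736270 = 33.110464 m
RLR: c = (6 − d² + 2cos(α−β) + 2d(sin α − sin β))/8 = -6.222421, |c| > 1 → infeasible
LRL: c = (6 − d² + 2cos(α−β) − 2d(sin α − sin β))/8 = -9.382177, |c| > 1 → infeasible
Shortest: RSL with L = 33.110464 m ≈ 33.1105 m

33.1105 m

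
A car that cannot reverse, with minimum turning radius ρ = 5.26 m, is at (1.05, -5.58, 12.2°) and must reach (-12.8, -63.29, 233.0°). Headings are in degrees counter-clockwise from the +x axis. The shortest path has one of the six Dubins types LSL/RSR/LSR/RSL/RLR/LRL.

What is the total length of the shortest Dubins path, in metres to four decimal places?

Let ψ = atan2(Δy, Δx) = atan2(-57.71, -13.85) = -103.4954° be the start→goal bearing.
Normalize: d = |goal − start| / ρ = 59.348687/5.26 = 11.283020, α = (θ_start − ψ) mod 360° = 115.6954° = 2.019265 rad, β = (θ_goal − ψ) mod 360° = 336.4954° = 5.872952 rad.
Common terms: sin α = 0.901112, cos α = -0.433586, sin β = -0.398823, cos β = 0.917028, cos(α−β) = -0.756995, d² = 127.306546. Work in radians in the unit-radius frame; every candidate has L = ρ·(t + p + q).
LSL: p² = 2 + d² − 2cos(α−β) + 2d(sin α − sin β) = 160.154934; p = √p² = 12.655233; φ = atan2(cos β − cos α, d + sin α − sin β) = 0.106927 rad; t = (φ − α) mod 2π = 4.370848 rad, q = (β − φ) mod 2π = 5.766025 rad → L = 5.26·(4.370848 + 12.655233 + 5.766025) = 5.26·22.792106 = 119.886476 m
RSR: p² = 2 + d² − 2cos(α−β) + 2d(sin β − sin α) = 101.486139; p = √p² = 10.074033; φ = atan2(cos α − cos β, d − sin α + sin β) = -0.134474 rad; t = (α − φ) mod 2π = 2.153739 rad, q = (φ − β) mod 2π = 0.275760 rad → L = 5.26·(2.153739 + 10.074033 + 0.275760) = 5.26·12.503531 = 65.768574 m
LSR: p² = d² − 2 + 2cos(α−β) + 2d(sin α + sin β) = 135.127225; p = √p² = 11.624424; φ = atan2(−cos α − cos β, d + sin α + sin β) − atan2(−2, p) = 0.129386 rad; t = (φ − α) mod 2π = 4.393306 rad, q = (φ − β) mod 2π = 0.539619 rad → L = 5.26·(4.393306 + 11.624424 + 0.539619) = 5.26·16.557349 = 87.091655 m
RSL: p² = d² − 2 + 2cos(α−β) − 2d(sin α + sin β) = 112.457887; p = √p² = 10.604616; φ = atan2(cos α + cos β, d − sin α − sin β) − atan2(2, p) = -0.141594 rad; t = (α − φ) mod 2π = 2.160859 rad, q = (β − φ) mod 2π = 6.014546 rad → L = 5.26·(2.160859 + 10.604616 + 6.014546) = 5.26·18.780022 = 98.782916 m
RLR: c = (6 − d² + 2cos(α−β) + 2d(sin α − sin β))/8 = -11.685767, |c| > 1 → infeasible
LRL: c = (6 − d² + 2cos(α−β) − 2d(sin α − sin β))/8 = -19.019367, |c| > 1 → infeasible
Shortest: RSR with L = 65.768574 m ≈ 65.7686 m

65.7686 m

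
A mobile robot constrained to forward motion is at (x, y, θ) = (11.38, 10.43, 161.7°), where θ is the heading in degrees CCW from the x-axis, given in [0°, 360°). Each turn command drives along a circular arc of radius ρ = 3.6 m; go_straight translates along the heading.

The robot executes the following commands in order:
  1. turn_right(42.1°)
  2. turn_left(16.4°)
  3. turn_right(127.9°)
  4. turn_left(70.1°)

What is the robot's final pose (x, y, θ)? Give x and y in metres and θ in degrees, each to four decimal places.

set_pose: (x, y, θ) = (11.3800, 10.4300, 161.7000°), ρ = 3.6
turn_right(42.1°): centre at ρ to the right, rotate −42.1° → (9.3802, 12.0697, 119.6000°)
turn_left(16.4°): centre at ρ to the left, rotate +16.4° → (8.7508, 12.8812, 136.0000°)
turn_right(127.9°): centre at ρ to the right, rotate −127.9° → (10.7443, 19.0349, 8.1000°)
turn_left(70.1°): centre at ρ to the left, rotate +70.1° → (13.7610, 21.8628, 78.2000°)

(13.7610, 21.8628, 78.2000°)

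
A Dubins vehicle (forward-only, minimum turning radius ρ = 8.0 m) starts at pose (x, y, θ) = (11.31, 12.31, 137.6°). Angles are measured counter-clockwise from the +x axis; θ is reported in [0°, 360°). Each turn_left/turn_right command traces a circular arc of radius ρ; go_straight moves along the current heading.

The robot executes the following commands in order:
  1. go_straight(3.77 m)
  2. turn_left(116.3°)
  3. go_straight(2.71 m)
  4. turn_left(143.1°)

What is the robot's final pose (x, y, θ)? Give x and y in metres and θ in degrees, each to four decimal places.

(7.1946, -0.0483, 37.0000°)

set_pose: (x, y, θ) = (11.3100, 12.3100, 137.6000°), ρ = 8.0
go_straight(3.77): x += 3.77·cos θ, y += 3.77·sin θ → (8.5260, 14.8521, 137.6000°)
turn_left(116.3°): centre at ρ to the left, rotate +116.3° → (-4.5546, 11.1630, 253.9000°)
go_straight(2.71): x += 2.71·cos θ, y += 2.71·sin θ → (-5.3062, 8.5593, 253.9000°)
turn_left(143.1°): centre at ρ to the left, rotate +143.1° → (7.1946, -0.0483, 397.0000° ≡ 37.0000°)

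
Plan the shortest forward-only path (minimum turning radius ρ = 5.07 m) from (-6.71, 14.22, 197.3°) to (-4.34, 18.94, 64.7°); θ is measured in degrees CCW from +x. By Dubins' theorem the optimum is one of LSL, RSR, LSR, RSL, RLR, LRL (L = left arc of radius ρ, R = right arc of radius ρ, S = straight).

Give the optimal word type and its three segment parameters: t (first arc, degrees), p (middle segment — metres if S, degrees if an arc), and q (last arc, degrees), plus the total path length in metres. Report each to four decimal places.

Let ψ = atan2(Δy, Δx) = atan2(4.72, 2.37) = 63.3379° be the start→goal bearing.
Normalize: d = |goal − start| / ρ = 5.281600/5.07 = 1.041736, α = (θ_start − ψ) mod 360° = 133.9621° = 2.338079 rad, β = (θ_goal − ψ) mod 360° = 1.3621° = 0.023773 rad.
Common terms: sin α = 0.719799, cos α = -0.694182, sin β = 0.023771, cos β = 0.999717, cos(α−β) = -0.676876, d² = 1.085213. Work in radians in the unit-radius frame; every candidate has L = ρ·(t + p + q).
LSL: p² = 2 + d² − 2cos(α−β) + 2d(sin α − sin β) = 5.889121; p = √p² = 2.426751; φ = atan2(cos β − cos α, d + sin α − sin β) = 0.772616 rad; t = (φ − α) mod 2π = 4.717722 rad, q = (β − φ) mod 2π = 5.534342 rad → L = 5.07·(4.717722 + 2.426751 + 5.534342) = 5.07·12.678815 = 64.281593 m
RSR: p² = 2 + d² − 2cos(α−β) + 2d(sin β − sin α) = 2.988809; p = √p² = 1.728817; φ = atan2(cos α − cos β, d − sin α + sin β) = -1.369472 rad; t = (α − φ) mod 2π = 3.707551 rad, q = (φ − β) mod 2π = 4.889941 rad → L = 5.07·(3.707551 + 1.728817 + 4.889941) = 5.07·10.326309 = 52.354387 m
LSR: p² = d² − 2 + 2cos(α−β) + 2d(sin α + sin β) = -0.719332 < 0 → infeasible
RSL: p² = d² − 2 + 2cos(α−β) − 2d(sin α + sin β) = -3.817745 < 0 → infeasible
RLR: c = (6 − d² + 2cos(α−β) + 2d(sin α − sin β))/8 = 0.626399; p = 2π − arccos c = 5.389314 rad; φ = atan2(cos α − cos β, d − sin α + sin β) = -1.369472 rad; t = (α − φ + p/2) mod 2π = 0.119023 rad, q = (α − β − t + p) mod 2π = 1.301412 rad → L = 5.07·(0.119023 + 5.389314 + 1.301412) = 5.07·6.809749 = 34.525427 m
LRL: c = (6 − d² + 2cos(α−β) − 2d(sin α − sin β))/8 = 0.263860; p = 2π − arccos c = 4.979411 rad; φ = atan2(cos β − cos α, d + sin α − sin β) = 0.772616 rad; t = (φ − α + p/2) mod 2π = 0.924242 rad, q = (β − α − t + p) mod 2π = 1.740862 rad → L = 5.07·(0.924242 + 4.979411 + 1.740862) = 5.07·7.644515 = 38.757689 m
Shortest: RLR with L = 34.525427 m ≈ 34.5254 m
Convert RLR to answer units (arcs ×180/π): t = 0.119023·180/π = 6.8195°, p = 5.389314·180/π = 308.7849°, q = 1.301412·180/π = 74.5654°, L = 34.5254 m.

RLR: t = 6.8195°, p = 308.7849°, q = 74.5654°, L = 34.5254 m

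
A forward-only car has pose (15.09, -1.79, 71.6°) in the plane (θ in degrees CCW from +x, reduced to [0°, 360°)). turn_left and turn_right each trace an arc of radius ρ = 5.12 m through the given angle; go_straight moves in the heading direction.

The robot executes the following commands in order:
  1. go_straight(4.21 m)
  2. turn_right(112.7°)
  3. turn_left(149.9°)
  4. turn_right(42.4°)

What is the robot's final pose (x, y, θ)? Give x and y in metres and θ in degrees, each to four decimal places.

(33.0106, 13.6549, 66.4000°)

set_pose: (x, y, θ) = (15.0900, -1.7900, 71.6000°), ρ = 5.12
go_straight(4.21): x += 4.21·cos θ, y += 4.21·sin θ → (16.4189, 2.2048, 71.6000°)
turn_right(112.7°): centre at ρ to the right, rotate −112.7° → (24.6429, 4.4469, -41.1000° ≡ 318.9000°)
turn_left(149.9°): centre at ρ to the left, rotate +149.9° → (32.8555, 9.9551, 468.8000° ≡ 108.8000°)
turn_right(42.4°): centre at ρ to the right, rotate −42.4° → (33.0106, 13.6549, 66.4000°)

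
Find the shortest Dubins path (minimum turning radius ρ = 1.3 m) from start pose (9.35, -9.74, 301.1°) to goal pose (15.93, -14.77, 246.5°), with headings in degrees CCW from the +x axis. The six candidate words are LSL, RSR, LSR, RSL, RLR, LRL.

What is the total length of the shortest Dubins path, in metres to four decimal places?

Let ψ = atan2(Δy, Δx) = atan2(-5.03, 6.58) = -37.3957° be the start→goal bearing.
Normalize: d = |goal − start| / ρ = 8.282349/1.3 = 6.371037, α = (θ_start − ψ) mod 360° = 338.4957° = 5.907864 rad, β = (θ_goal − ψ) mod 360° = 283.8957° = 4.954914 rad.
Common terms: sin α = -0.366572, cos α = 0.930390, sin β = -0.970735, cos β = 0.240154, cos(α−β) = 0.579281, d² = 40.590118. Work in radians in the unit-radius frame; every candidate has L = ρ·(t + p + q).
LSL: p² = 2 + d² − 2cos(α−β) + 2d(sin α − sin β) = 49.129846; p = √p² = 7.009269; φ = atan2(cos β − cos α, d + sin α − sin β) = -0.098635 rad; t = (φ − α) mod 2π = 0.276687 rad, q = (β − φ) mod 2π = 5.053548 rad → L = 1.3·(0.276687 + 7.009269 + 5.053548) = 1.3·12.339504 = 16.041355 m
RSR: p² = 2 + d² − 2cos(α−β) + 2d(sin β − sin α) = 33.733266; p = √p² = 5.808035; φ = atan2(cos α − cos β, d − sin α + sin β) = 0.119123 rad; t = (α − φ) mod 2π = 5.788741 rad, q = (φ − β) mod 2π = 1.447394 rad → L = 1.3·(5.788741 + 5.808035 + 1.447394) = 1.3·13.044170 = 16.957421 m
LSR: p² = d² − 2 + 2cos(α−β) + 2d(sin α + sin β) = 22.708622; p = √p² = 4.765356; φ = atan2(−cos α − cos β, d + sin α + sin β) − atan2(−2, p) = 0.168890 rad; t = (φ − α) mod 2π = 0.544211 rad, q = (φ − β) mod 2π = 1.497161 rad → L = 1.3·(0.544211 + 4.765356 + 1.497161) = 1.3·6.806729 = 8.848748 m
RSL: p² = d² − 2 + 2cos(α−β) − 2d(sin α + sin β) = 56.788739; p = √p² = 7.535830; φ = atan2(cos α + cos β, d − sin α − sin β) − atan2(2, p) = -0.108715 rad; t = (α − φ) mod 2π = 6.016579 rad, q = (β − φ) mod 2π = 5.063629 rad → L = 1.3·(6.016579 + 7.535830 + 5.063629) = 1.3·18.616039 = 24.200851 m
RLR: c = (6 − d² + 2cos(α−β) + 2d(sin α − sin β))/8 = -3.216658, |c| > 1 → infeasible
LRL: c = (6 − d² + 2cos(α−β) − 2d(sin α − sin β))/8 = -5.141231, |c| > 1 → infeasible
Shortest: LSR with L = 8.848748 m ≈ 8.8487 m

8.8487 m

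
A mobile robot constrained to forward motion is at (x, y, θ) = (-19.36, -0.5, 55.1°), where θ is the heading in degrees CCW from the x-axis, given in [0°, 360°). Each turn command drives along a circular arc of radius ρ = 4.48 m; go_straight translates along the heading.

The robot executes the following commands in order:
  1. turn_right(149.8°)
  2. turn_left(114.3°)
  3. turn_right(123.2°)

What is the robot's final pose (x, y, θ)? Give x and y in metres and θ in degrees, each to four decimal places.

set_pose: (x, y, θ) = (-19.3600, -0.5000, 55.1000°), ρ = 4.48
turn_right(149.8°): centre at ρ to the right, rotate −149.8° → (-11.2208, -3.4303, -94.7000° ≡ 265.3000°)
turn_left(114.3°): centre at ρ to the left, rotate +114.3° → (-5.2530, -8.0178, 379.6000° ≡ 19.6000°)
turn_right(123.2°): centre at ρ to the right, rotate −123.2° → (0.6042, -13.2917, -103.6000° ≡ 256.4000°)

(0.6042, -13.2917, 256.4000°)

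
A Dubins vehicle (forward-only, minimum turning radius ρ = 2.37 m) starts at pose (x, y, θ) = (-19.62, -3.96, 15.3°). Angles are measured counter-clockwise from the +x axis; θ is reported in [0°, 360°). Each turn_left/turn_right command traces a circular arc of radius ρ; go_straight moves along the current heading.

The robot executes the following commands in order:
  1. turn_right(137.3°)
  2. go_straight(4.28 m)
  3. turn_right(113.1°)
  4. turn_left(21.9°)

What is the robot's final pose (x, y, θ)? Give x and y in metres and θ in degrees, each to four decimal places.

set_pose: (x, y, θ) = (-19.6200, -3.9600, 15.3000°), ρ = 2.37
turn_right(137.3°): centre at ρ to the right, rotate −137.3° → (-16.9847, -7.5019, -122.0000° ≡ 238.0000°)
go_straight(4.28): x += 4.28·cos θ, y += 4.28·sin θ → (-19.2528, -11.1316, 238.0000°)
turn_right(113.1°): centre at ρ to the right, rotate −113.1° → (-23.2064, -11.2316, 124.9000°)
turn_left(21.9°): centre at ρ to the left, rotate +21.9° → (-23.8525, -10.6045, 146.8000°)

(-23.8525, -10.6045, 146.8000°)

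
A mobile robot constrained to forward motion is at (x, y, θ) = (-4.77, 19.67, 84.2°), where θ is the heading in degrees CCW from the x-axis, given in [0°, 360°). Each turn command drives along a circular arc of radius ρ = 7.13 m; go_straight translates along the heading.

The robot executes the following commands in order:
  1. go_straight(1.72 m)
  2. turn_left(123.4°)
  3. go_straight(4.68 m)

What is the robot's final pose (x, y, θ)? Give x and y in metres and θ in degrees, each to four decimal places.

set_pose: (x, y, θ) = (-4.7700, 19.6700, 84.2000°), ρ = 7.13
go_straight(1.72): x += 1.72·cos θ, y += 1.72·sin θ → (-4.5962, 21.3812, 84.2000°)
turn_left(123.4°): centre at ρ to the left, rotate +123.4° → (-14.9930, 28.4204, 207.6000°)
go_straight(4.68): x += 4.68·cos θ, y += 4.68·sin θ → (-19.1404, 26.2521, 207.6000°)

(-19.1404, 26.2521, 207.6000°)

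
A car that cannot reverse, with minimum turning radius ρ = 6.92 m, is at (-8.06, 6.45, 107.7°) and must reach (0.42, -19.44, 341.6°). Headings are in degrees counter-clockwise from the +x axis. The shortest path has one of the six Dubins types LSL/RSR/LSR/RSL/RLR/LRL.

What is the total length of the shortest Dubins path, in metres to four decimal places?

52.6283 m

Let ψ = atan2(Δy, Δx) = atan2(-25.89, 8.48) = -71.8643° be the start→goal bearing.
Normalize: d = |goal − start| / ρ = 27.243394/6.92 = 3.936907, α = (θ_start − ψ) mod 360° = 179.5643° = 3.133989 rad, β = (θ_goal − ψ) mod 360° = 53.4643° = 0.933129 rad.
Common terms: sin α = 0.007604, cos α = -0.999971, sin β = 0.803486, cos β = 0.595323, cos(α−β) = -0.589196, d² = 15.499234. Work in radians in the unit-radius frame; every candidate has L = ρ·(t + p + q).
LSL: p² = 2 + d² − 2cos(α−β) + 2d(sin α − sin β) = 12.410995; p = √p² = 3.522924; φ = atan2(cos β − cos α, d + sin α − sin β) = 0.469940 rad; t = (φ − α) mod 2π = 3.619136 rad, q = (β − φ) mod 2π = 0.463189 rad → L = 6.92·(3.619136 + 3.522924 + 0.463189) = 6.92·7.605249 = 52.628326 m
RSR: p² = 2 + d² − 2cos(α−β) + 2d(sin β − sin α) = 24.944257; p = √p² = 4.994423; φ = atan2(cos α − cos β, d − sin α + sin β) = -0.325112 rad; t = (α − φ) mod 2π = 3.459101 rad, q = (φ − β) mod 2π = 5.024944 rad → L = 6.92·(3.459101 + 4.994423 + 5.024944) = 6.92·13.478468 = 93.270999 m
LSR: p² = d² − 2 + 2cos(α−β) + 2d(sin α + sin β) = 18.707214; p = √p² = 4.325184; φ = atan2(−cos α − cos β, d + sin α + sin β) − atan2(−2, p) = 0.518144 rad; t = (φ − α) mod 2π = 3.667341 rad, q = (φ − β) mod 2π = 5.868201 rad → L = 6.92·(3.667341 + 4.325184 + 5.868201) = 6.92·13.860725 = 95.916216 m
RSL: p² = d² − 2 + 2cos(α−β) − 2d(sin α + sin β) = 5.934468; p = √p² = 2.436076; φ = atan2(cos α + cos β, d − sin α − sin β) − atan2(2, p) = -0.816148 rad; t = (α − φ) mod 2π = 3.950137 rad, q = (β − φ) mod 2π = 1.749277 rad → L = 6.92·(3.950137 + 2.436076 + 1.749277) = 6.92·8.135490 = 56.297593 m
RLR: c = (6 − d² + 2cos(α−β) + 2d(sin α − sin β))/8 = -2.118032, |c| > 1 → infeasible
LRL: c = (6 − d² + 2cos(α−β) − 2d(sin α − sin β))/8 = -0.551374; p = 2π − arccos c = 4.128378 rad; φ = atan2(cos β − cos α, d + sin α − sin β) = 0.469940 rad; t = (φ − α + p/2) mod 2π = 5.683325 rad, q = (β − α − t + p) mod 2π = 2.527378 rad → L = 6.92·(5.683325 + 4.128378 + 2.527378) = 6.92·12.339081 = 85.386443 m
Shortest: LSL with L = 52.628326 m ≈ 52.6283 m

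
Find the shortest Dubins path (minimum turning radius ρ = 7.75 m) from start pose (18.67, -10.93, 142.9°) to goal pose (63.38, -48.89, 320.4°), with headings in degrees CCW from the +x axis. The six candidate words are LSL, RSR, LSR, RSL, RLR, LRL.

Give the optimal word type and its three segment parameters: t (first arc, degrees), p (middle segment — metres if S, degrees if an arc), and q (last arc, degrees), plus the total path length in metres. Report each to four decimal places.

Let ψ = atan2(Δy, Δx) = atan2(-37.96, 44.71) = -40.3322° be the start→goal bearing.
Normalize: d = |goal − start| / ρ = 58.651050/7.75 = 7.567877, α = (θ_start − ψ) mod 360° = 183.2322° = 3.198004 rad, β = (θ_goal − ψ) mod 360° = 0.7322° = 0.012779 rad.
Common terms: sin α = -0.056382, cos α = -0.998409, sin β = 0.012778, cos β = 0.999918, cos(α−β) = -0.999048, d² = 57.272769. Work in radians in the unit-radius frame; every candidate has L = ρ·(t + p + q).
LSL: p² = 2 + d² − 2cos(α−β) + 2d(sin α − sin β) = 60.224075; p = √p² = 7.760417; φ = atan2(cos β − cos α, d + sin α − sin β) = 0.260437 rad; t = (φ − α) mod 2π = 3.345618 rad, q = (β − φ) mod 2π = 6.035527 rad → L = 7.75·(3.345618 + 7.760417 + 6.035527) = 7.75·17.141562 = 132.847105 m
RSR: p² = 2 + d² − 2cos(α−β) + 2d(sin β − sin α) = 62.317656; p = √p² = 7.894153; φ = atan2(cos α − cos β, d − sin α + sin β) = -0.255925 rad; t = (α − φ) mod 2π = 3.453929 rad, q = (φ − β) mod 2π = 6.014482 rad → L = 7.75·(3.453929 + 7.894153 + 6.014482) = 7.75·17.362564 = 134.559875 m
LSR: p² = d² − 2 + 2cos(α−β) + 2d(sin α + sin β) = 52.614698; p = √p² = 7.253599; φ = atan2(−cos α − cos β, d + sin α + sin β) − atan2(−2, p) = 0.268840 rad; t = (φ − α) mod 2π = 3.354021 rad, q = (φ − β) mod 2π = 0.256061 rad → L = 7.75·(3.354021 + 7.253599 + 0.256061) = 7.75·10.863681 = 84.193526 m
RSL: p² = d² − 2 + 2cos(α−β) − 2d(sin α + sin β) = 53.934647; p = √p² = 7.344021; φ = atan2(cos α + cos β, d − sin α − sin β) − atan2(2, p) = -0.265684 rad; t = (α − φ) mod 2π = 3.463689 rad, q = (β − φ) mod 2π = 0.278463 rad → L = 7.75·(3.463689 + 7.344021 + 0.278463) = 7.75·11.086173 = 85.917840 m
RLR: c = (6 − d² + 2cos(α−β) + 2d(sin α − sin β))/8 = -6.789707, |c| > 1 → infeasible
LRL: c = (6 − d² + 2cos(α−β) − 2d(sin α − sin β))/8 = -6.528009, |c| > 1 → infeasible
Shortest: LSR with L = 84.193526 m ≈ 84.1935 m
Convert LSR to answer units (arcs ×180/π): t = 3.354021·180/π = 192.1712°, p = ρ·p = 7.75·7.253599 = 56.2154 m, q = 0.256061·180/π = 14.6712°, L = 84.1935 m.

LSR: t = 192.1712°, p = 56.2154 m, q = 14.6712°, L = 84.1935 m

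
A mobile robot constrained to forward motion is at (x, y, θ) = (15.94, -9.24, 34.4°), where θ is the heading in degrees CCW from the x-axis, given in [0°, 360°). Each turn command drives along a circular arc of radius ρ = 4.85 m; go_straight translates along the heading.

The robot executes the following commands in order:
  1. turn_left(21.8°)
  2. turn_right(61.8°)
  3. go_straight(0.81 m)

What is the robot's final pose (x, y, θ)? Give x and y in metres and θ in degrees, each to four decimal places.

(22.5399, -5.8865, 354.4000°)

set_pose: (x, y, θ) = (15.9400, -9.2400, 34.4000°), ρ = 4.85
turn_left(21.8°): centre at ρ to the left, rotate +21.8° → (17.2302, -7.9362, 56.2000°)
turn_right(61.8°): centre at ρ to the right, rotate −61.8° → (21.7337, -5.8074, -5.6000° ≡ 354.4000°)
go_straight(0.81): x += 0.81·cos θ, y += 0.81·sin θ → (22.5399, -5.8865, 354.4000°)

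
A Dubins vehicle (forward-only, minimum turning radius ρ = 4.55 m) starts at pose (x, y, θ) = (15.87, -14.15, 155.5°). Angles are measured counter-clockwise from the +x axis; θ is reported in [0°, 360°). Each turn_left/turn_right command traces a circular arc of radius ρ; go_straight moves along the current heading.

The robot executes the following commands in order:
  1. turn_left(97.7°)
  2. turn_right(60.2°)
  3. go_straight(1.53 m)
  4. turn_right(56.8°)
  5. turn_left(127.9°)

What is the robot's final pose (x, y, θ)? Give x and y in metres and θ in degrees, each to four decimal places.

set_pose: (x, y, θ) = (15.8700, -14.1500, 155.5000°), ρ = 4.55
turn_left(97.7°): centre at ρ to the left, rotate +97.7° → (9.6273, -16.9752, 253.2000°)
turn_right(60.2°): centre at ρ to the right, rotate −60.2° → (6.2951, -20.0935, 193.0000°)
go_straight(1.53): x += 1.53·cos θ, y += 1.53·sin θ → (4.8043, -20.4377, 193.0000°)
turn_right(56.8°): centre at ρ to the right, rotate −56.8° → (0.6315, -19.2883, 136.2000°)
turn_left(127.9°): centre at ρ to the left, rotate +127.9° → (-7.0436, -22.1046, 264.1000°)

(-7.0436, -22.1046, 264.1000°)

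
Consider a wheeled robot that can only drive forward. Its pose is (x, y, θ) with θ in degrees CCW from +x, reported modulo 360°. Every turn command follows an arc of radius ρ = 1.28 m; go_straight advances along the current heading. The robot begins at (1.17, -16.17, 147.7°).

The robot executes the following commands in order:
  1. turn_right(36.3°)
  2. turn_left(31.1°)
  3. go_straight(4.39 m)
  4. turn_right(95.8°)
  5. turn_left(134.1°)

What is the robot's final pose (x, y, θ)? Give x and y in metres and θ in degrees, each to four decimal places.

(-4.3349, -8.2831, 180.8000°)

set_pose: (x, y, θ) = (1.1700, -16.1700, 147.7000°), ρ = 1.28
turn_right(36.3°): centre at ρ to the right, rotate −36.3° → (0.6622, -15.5551, 111.4000°)
turn_left(31.1°): centre at ρ to the left, rotate +31.1° → (0.2497, -15.0067, 142.5000°)
go_straight(4.39): x += 4.39·cos θ, y += 4.39·sin θ → (-3.2331, -12.3342, 142.5000°)
turn_right(95.8°): centre at ρ to the right, rotate −95.8° → (-3.3855, -10.4409, 46.7000°)
turn_left(134.1°): centre at ρ to the left, rotate +134.1° → (-4.3349, -8.2831, 180.8000°)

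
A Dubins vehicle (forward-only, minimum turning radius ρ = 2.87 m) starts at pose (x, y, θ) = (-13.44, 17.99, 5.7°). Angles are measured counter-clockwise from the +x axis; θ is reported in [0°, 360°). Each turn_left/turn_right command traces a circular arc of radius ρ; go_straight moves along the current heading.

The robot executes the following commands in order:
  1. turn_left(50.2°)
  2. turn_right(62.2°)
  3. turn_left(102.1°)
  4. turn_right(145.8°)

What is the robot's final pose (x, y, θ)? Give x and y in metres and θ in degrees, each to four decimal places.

(-0.4329, 25.7579, 310.0000°)

set_pose: (x, y, θ) = (-13.4400, 17.9900, 5.7000°), ρ = 2.87
turn_left(50.2°): centre at ρ to the left, rotate +50.2° → (-11.3485, 19.2368, 55.9000°)
turn_right(62.2°): centre at ρ to the right, rotate −62.2° → (-8.6570, 20.4804, -6.3000° ≡ 353.7000°)
turn_left(102.1°): centre at ρ to the left, rotate +102.1° → (-5.4868, 23.6231, 455.8000° ≡ 95.8000°)
turn_right(145.8°): centre at ρ to the right, rotate −145.8° → (-0.4329, 25.7579, -50.0000° ≡ 310.0000°)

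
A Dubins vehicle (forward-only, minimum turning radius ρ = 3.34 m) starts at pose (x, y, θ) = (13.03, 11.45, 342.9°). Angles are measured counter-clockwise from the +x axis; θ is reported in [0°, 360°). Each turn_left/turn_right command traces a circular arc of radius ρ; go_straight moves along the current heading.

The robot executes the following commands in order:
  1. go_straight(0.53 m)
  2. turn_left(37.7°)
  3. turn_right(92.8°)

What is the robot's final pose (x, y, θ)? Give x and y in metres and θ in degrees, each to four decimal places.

(20.0491, 9.2547, 287.8000°)

set_pose: (x, y, θ) = (13.0300, 11.4500, 342.9000°), ρ = 3.34
go_straight(0.53): x += 0.53·cos θ, y += 0.53·sin θ → (13.5366, 11.2942, 342.9000°)
turn_left(37.7°): centre at ρ to the left, rotate +37.7° → (15.6938, 11.3601, 380.6000° ≡ 20.6000°)
turn_right(92.8°): centre at ρ to the right, rotate −92.8° → (20.0491, 9.2547, -72.2000° ≡ 287.8000°)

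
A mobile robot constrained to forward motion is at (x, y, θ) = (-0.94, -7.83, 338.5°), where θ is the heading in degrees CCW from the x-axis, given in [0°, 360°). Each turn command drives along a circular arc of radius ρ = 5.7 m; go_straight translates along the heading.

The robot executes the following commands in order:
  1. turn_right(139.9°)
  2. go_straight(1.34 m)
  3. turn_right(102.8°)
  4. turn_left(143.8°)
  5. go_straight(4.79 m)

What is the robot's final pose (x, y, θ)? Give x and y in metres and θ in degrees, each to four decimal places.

(-22.9809, -15.9599, 239.6000°)

set_pose: (x, y, θ) = (-0.9400, -7.8300, 338.5000°), ρ = 5.7
turn_right(139.9°): centre at ρ to the right, rotate −139.9° → (-1.2110, -18.5357, 198.6000°)
go_straight(1.34): x += 1.34·cos θ, y += 1.34·sin θ → (-2.4810, -18.9631, 198.6000°)
turn_right(102.8°): centre at ρ to the right, rotate −102.8° → (-9.9699, -14.1368, 95.8000°)
turn_left(143.8°): centre at ρ to the left, rotate +143.8° → (-20.5570, -11.8284, 239.6000°)
go_straight(4.79): x += 4.79·cos θ, y += 4.79·sin θ → (-22.9809, -15.9599, 239.6000°)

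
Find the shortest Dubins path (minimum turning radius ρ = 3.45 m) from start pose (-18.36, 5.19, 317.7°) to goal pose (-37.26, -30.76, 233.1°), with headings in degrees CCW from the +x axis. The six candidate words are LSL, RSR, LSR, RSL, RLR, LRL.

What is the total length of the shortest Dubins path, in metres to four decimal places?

Let ψ = atan2(Δy, Δx) = atan2(-35.95, -18.90) = -117.7323° be the start→goal bearing.
Normalize: d = |goal − start| / ρ = 40.615422/3.45 = 11.772586, α = (θ_start − ψ) mod 360° = 75.4323° = 1.316541 rad, β = (θ_goal − ψ) mod 360° = 350.8323° = 6.123178 rad.
Common terms: sin α = 0.967851, cos α = 0.251524, sin β = -0.159325, cos β = 0.987226, cos(α−β) = 0.094108, d² = 138.593783. Work in radians in the unit-radius frame; every candidate has L = ρ·(t + p + q).
LSL: p² = 2 + d² − 2cos(α−β) + 2d(sin α − sin β) = 166.945126; p = √p² = 12.920725; φ = atan2(cos β − cos α, d + sin α − sin β) = 0.056970 rad; t = (φ − α) mod 2π = 5.023614 rad, q = (β − φ) mod 2π = 6.066208 rad → L = 3.45·(5.023614 + 12.920725 + 6.066208) = 3.45·24.010547 = 82.836386 m
RSR: p² = 2 + d² − 2cos(α−β) + 2d(sin β − sin α) = 113.866006; p = √p² = 10.670802; φ = atan2(cos α − cos β, d − sin α + sin β) = -0.069000 rad; t = (α − φ) mod 2π = 1.385541 rad, q = (φ − β) mod 2π = 0.091007 rad → L = 3.45·(1.385541 + 10.670802 + 0.091007) = 3.45·12.147350 = 41.908358 m
LSR: p² = d² − 2 + 2cos(α−β) + 2d(sin α + sin β) = 155.818873; p = √p² = 12.482743; φ = atan2(−cos α − cos β, d + sin α + sin β) − atan2(−2, p) = 0.060726 rad; t = (φ − α) mod 2π = 5.027370 rad, q = (φ − β) mod 2π = 0.220733 rad → L = 3.45·(5.027370 + 12.482743 + 0.220733) = 3.45·17.730847 = 61.171421 m
RSL: p² = d² − 2 + 2cos(α−β) − 2d(sin α + sin β) = 117.745126; p = √p² = 10.851043; φ = atan2(cos α + cos β, d − sin α − sin β) − atan2(2, p) = -0.069763 rad; t = (α − φ) mod 2π = 1.386304 rad, q = (β − φ) mod 2π = 6.192941 rad → L = 3.45·(1.386304 + 10.851043 + 6.192941) = 3.45·18.430287 = 63.584492 m
RLR: c = (6 − d² + 2cos(α−β) + 2d(sin α − sin β))/8 = -13.233251, |c| > 1 → infeasible
LRL: c = (6 − d² + 2cos(α−β) − 2d(sin α − sin β))/8 = -19.868141, |c| > 1 → infeasible
Shortest: RSR with L = 41.908358 m ≈ 41.9084 m

41.9084 m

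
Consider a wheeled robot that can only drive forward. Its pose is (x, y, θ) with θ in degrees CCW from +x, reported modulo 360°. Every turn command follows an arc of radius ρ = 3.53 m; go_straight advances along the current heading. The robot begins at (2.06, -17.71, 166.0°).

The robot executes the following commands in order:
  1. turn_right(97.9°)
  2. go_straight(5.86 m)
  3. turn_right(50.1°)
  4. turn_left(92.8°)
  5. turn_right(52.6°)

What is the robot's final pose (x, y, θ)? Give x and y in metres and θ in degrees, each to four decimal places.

(6.5178, 2.2339, 58.2000°)

set_pose: (x, y, θ) = (2.0600, -17.7100, 166.0000°), ρ = 3.53
turn_right(97.9°): centre at ρ to the right, rotate −97.9° → (-0.3613, -12.9682, 68.1000°)
go_straight(5.86): x += 5.86·cos θ, y += 5.86·sin θ → (1.8244, -7.5311, 68.1000°)
turn_right(50.1°): centre at ρ to the right, rotate −50.1° → (4.0089, -5.4905, 18.0000°)
turn_left(92.8°): centre at ρ to the left, rotate +92.8° → (6.2180, -0.8797, 110.8000°)
turn_right(52.6°): centre at ρ to the right, rotate −52.6° → (6.5178, 2.2339, 58.2000°)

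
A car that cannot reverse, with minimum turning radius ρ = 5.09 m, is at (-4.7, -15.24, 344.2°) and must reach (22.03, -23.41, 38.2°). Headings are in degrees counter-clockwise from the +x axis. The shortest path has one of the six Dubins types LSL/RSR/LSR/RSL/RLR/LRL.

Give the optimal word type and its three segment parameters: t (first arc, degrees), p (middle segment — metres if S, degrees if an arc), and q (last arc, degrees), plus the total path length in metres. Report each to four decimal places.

Let ψ = atan2(Δy, Δx) = atan2(-8.17, 26.73) = -16.9957° be the start→goal bearing.
Normalize: d = |goal − start| / ρ = 27.950703/5.09 = 5.491297, α = (θ_start − ψ) mod 360° = 1.1957° = 0.020869 rad, β = (θ_goal − ψ) mod 360° = 55.1957° = 0.963347 rad.
Common terms: sin α = 0.020868, cos α = 0.999782, sin β = 0.821107, cos β = 0.570775, cos(α−β) = 0.587785, d² = 30.154346. Work in radians in the unit-radius frame; every candidate has L = ρ·(t + p + q).
LSL: p² = 2 + d² − 2cos(α−β) + 2d(sin α − sin β) = 22.190077; p = √p² = 4.710634; φ = atan2(cos β − cos α, d + sin α − sin β) = -0.091198 rad; t = (φ − α) mod 2π = 6.171118 rad, q = (β − φ) mod 2π = 1.054546 rad → L = 5.09·(6.171118 + 4.710634 + 1.054546) = 5.09·11.936298 = 60.755754 m
RSR: p² = 2 + d² − 2cos(α−β) + 2d(sin β − sin α) = 39.767473; p = √p² = 6.306146; φ = atan2(cos α − cos β, d − sin α + sin β) = 0.068083 rad; t = (α − φ) mod 2π = 6.235972 rad, q = (φ − β) mod 2π = 5.387921 rad → L = 5.09·(6.235972 + 6.306146 + 5.387921) = 5.09·17.930039 = 91.263896 m
LSR: p² = d² − 2 + 2cos(α−β) + 2d(sin α + sin β) = 38.576980; p = √p² = 6.211037; φ = atan2(−cos α − cos β, d + sin α + sin β) − atan2(−2, p) = 0.068441 rad; t = (φ − α) mod 2π = 0.047572 rad, q = (φ − β) mod 2π = 5.388280 rad → L = 5.09·(0.047572 + 6.211037 + 5.388280) = 5.09·11.646889 = 59.282663 m
RSL: p² = d² − 2 + 2cos(α−β) − 2d(sin α + sin β) = 20.082852; p = √p² = 4.481390; φ = atan2(cos α + cos β, d − sin α − sin β) − atan2(2, p) = -0.093996 rad; t = (α − φ) mod 2π = 0.114866 rad, q = (β − φ) mod 2π = 1.057343 rad → L = 5.09·(0.114866 + 4.481390 + 1.057343) = 5.09·5.653599 = 28.776817 m
RLR: c = (6 − d² + 2cos(α−β) + 2d(sin α − sin β))/8 = -3.970934, |c| > 1 → infeasible
LRL: c = (6 − d² + 2cos(α−β) − 2d(sin α − sin β))/8 = -1.773760, |c| > 1 → infeasible
Shortest: RSL with L = 28.776817 m ≈ 28.7768 m
Convert RSL to answer units (arcs ×180/π): t = 0.114866·180/π = 6.5813°, p = ρ·p = 5.09·4.481390 = 22.8103 m, q = 1.057343·180/π = 60.5813°, L = 28.7768 m.

RSL: t = 6.5813°, p = 22.8103 m, q = 60.5813°, L = 28.7768 m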